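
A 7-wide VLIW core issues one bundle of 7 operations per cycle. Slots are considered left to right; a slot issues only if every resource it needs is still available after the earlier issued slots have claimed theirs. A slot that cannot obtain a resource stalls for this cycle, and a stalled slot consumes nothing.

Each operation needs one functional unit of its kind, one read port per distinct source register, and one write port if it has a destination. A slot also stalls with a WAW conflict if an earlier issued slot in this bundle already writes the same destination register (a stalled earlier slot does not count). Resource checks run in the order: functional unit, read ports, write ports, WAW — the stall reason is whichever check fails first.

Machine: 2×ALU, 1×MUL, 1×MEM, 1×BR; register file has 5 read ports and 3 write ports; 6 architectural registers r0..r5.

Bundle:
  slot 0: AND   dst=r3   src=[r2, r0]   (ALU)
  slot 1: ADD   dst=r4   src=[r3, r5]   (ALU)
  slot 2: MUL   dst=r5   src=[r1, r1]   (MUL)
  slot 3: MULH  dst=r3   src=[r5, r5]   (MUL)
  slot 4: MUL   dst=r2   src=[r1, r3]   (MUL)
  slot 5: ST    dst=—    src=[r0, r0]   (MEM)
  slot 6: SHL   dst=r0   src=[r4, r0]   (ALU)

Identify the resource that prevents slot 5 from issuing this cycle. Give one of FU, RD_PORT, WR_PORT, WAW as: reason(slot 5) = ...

reason(slot 5) = RD_PORT

[0] ALU needs rd=2 wr=1: ok; after: ALU=1 MUL=1 MEM=1 BR=1, R=3, W=2
[1] ALU needs rd=2 wr=1: ok; after: ALU=0 MUL=1 MEM=1 BR=1, R=1, W=1
[2] MUL needs rd=1 wr=1: ok; after: ALU=0 MUL=0 MEM=1 BR=1, R=0, W=0
[3] MUL needs rd=1 wr=1: FU; after: ALU=0 MUL=0 MEM=1 BR=1, R=0, W=0
[4] MUL needs rd=2 wr=1: FU; after: ALU=0 MUL=0 MEM=1 BR=1, R=0, W=0
[5] MEM needs rd=1 wr=0: RD_PORT; after: ALU=0 MUL=0 MEM=1 BR=1, R=0, W=0
[6] ALU needs rd=2 wr=1: FU; after: ALU=0 MUL=0 MEM=1 BR=1, R=0, W=0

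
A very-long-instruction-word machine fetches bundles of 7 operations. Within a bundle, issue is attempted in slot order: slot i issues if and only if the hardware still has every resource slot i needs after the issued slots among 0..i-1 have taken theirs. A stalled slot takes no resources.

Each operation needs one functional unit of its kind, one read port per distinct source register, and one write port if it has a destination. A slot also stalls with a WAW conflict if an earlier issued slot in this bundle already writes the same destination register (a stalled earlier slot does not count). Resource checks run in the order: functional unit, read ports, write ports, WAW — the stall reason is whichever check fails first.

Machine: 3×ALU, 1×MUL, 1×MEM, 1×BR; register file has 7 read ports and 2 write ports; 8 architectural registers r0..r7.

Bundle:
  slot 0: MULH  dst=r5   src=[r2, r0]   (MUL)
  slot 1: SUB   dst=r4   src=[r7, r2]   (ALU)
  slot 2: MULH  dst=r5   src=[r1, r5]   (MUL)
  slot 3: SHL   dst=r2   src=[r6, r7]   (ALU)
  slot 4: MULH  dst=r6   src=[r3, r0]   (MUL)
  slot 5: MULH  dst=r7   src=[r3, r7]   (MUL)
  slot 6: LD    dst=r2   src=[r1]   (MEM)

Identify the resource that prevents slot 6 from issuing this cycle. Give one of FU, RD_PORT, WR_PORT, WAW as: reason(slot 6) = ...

  0. MUL→r5 ⇒ go  {3A/0Mu/1Ld/1B | 5r 1w}
  1. ALU→r4 ⇒ go  {2A/0Mu/1Ld/1B | 3r 0w}
  2. MUL→r5 ⇒ no(FU)  {2A/0Mu/1Ld/1B | 3r 0w}
  3. ALU→r2 ⇒ no(WR_PORT)  {2A/0Mu/1Ld/1B | 3r 0w}
  4. MUL→r6 ⇒ no(FU)  {2A/0Mu/1Ld/1B | 3r 0w}
  5. MUL→r7 ⇒ no(FU)  {2A/0Mu/1Ld/1B | 3r 0w}
  6. MEM→r2 ⇒ no(WR_PORT)  {2A/0Mu/1Ld/1B | 3r 0w}

reason(slot 6) = WR_PORT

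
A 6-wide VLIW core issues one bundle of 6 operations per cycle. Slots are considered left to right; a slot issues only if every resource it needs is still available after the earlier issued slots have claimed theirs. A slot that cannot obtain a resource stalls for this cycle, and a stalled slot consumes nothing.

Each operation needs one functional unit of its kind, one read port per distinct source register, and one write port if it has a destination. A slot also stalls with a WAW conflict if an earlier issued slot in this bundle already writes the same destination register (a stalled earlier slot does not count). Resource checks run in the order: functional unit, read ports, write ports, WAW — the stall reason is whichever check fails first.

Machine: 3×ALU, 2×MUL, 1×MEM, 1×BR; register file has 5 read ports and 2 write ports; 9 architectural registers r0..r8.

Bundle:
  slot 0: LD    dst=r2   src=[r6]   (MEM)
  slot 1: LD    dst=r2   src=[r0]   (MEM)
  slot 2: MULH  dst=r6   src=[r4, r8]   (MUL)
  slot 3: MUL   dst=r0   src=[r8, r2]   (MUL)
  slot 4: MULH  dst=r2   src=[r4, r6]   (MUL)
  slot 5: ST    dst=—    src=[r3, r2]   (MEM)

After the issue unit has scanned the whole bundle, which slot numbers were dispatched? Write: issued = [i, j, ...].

#0 MEM src=r6 dispatched  <A:3 Mu:2 Ld:0 B:1 rd:4 wr:1>
#1 MEM src=r0 held:FU  <A:3 Mu:2 Ld:0 B:1 rd:4 wr:1>
#2 MUL src=r4,r8 dispatched  <A:3 Mu:1 Ld:0 B:1 rd:2 wr:0>
#3 MUL src=r8,r2 held:WR_PORT  <A:3 Mu:1 Ld:0 B:1 rd:2 wr:0>
#4 MUL src=r4,r6 held:WR_PORT  <A:3 Mu:1 Ld:0 B:1 rd:2 wr:0>
#5 MEM src=r3,r2 held:FU  <A:3 Mu:1 Ld:0 B:1 rd:2 wr:0>

issued = [0, 2]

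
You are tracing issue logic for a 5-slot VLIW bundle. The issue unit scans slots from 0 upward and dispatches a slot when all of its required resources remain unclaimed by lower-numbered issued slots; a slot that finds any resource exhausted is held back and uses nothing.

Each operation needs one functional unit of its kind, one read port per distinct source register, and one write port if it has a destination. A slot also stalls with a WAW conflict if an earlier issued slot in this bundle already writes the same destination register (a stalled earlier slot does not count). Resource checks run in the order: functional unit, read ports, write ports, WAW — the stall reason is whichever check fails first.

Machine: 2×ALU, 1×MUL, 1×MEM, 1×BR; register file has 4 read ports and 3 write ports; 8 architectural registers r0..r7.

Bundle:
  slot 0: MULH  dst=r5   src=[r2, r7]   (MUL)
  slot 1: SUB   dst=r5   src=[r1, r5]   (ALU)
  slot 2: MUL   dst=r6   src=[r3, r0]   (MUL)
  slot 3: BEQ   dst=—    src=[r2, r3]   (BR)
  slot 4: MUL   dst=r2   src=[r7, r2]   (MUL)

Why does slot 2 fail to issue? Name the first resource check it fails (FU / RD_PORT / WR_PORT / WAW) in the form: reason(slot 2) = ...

  0. MUL→r5 ⇒ go  {2A/0Mu/1Ld/1B | 2r 2w}
  1. ALU→r5 ⇒ no(WAW)  {2A/0Mu/1Ld/1B | 2r 2w}
  2. MUL→r6 ⇒ no(FU)  {2A/0Mu/1Ld/1B | 2r 2w}
  3. BR ⇒ go  {2A/0Mu/1Ld/0B | 0r 2w}
  4. MUL→r2 ⇒ no(FU)  {2A/0Mu/1Ld/0B | 0r 2w}

reason(slot 2) = FU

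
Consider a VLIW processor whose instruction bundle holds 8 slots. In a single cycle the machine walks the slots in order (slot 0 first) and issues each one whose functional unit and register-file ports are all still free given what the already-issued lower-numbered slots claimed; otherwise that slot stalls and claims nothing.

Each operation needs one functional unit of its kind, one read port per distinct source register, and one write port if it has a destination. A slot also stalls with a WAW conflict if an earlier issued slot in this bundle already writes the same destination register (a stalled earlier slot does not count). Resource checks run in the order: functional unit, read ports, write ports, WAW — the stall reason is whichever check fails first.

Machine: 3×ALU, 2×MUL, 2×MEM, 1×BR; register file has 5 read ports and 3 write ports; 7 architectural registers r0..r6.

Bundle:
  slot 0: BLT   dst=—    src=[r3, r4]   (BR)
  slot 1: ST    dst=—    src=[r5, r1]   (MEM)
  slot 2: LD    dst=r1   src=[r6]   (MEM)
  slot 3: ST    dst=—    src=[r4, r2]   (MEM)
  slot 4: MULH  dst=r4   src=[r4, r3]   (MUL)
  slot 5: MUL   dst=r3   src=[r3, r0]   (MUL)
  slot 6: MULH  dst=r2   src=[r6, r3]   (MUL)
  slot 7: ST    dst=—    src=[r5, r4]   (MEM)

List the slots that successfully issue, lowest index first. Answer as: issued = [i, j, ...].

(0) want 1×BR +2rd +0wr — yes → AL3|MU2|ME2|BR0|rd3|wr3
(1) want 1×MEM +2rd +0wr — yes → AL3|MU2|ME1|BR0|rd1|wr3
(2) want 1×MEM +1rd +1wr — yes → AL3|MU2|ME0|BR0|rd0|wr2
(3) want 1×MEM +2rd +0wr — FU → AL3|MU2|ME0|BR0|rd0|wr2
(4) want 1×MUL +2rd +1wr — RD_PORT → AL3|MU2|ME0|BR0|rd0|wr2
(5) want 1×MUL +2rd +1wr — RD_PORT → AL3|MU2|ME0|BR0|rd0|wr2
(6) want 1×MUL +2rd +1wr — RD_PORT → AL3|MU2|ME0|BR0|rd0|wr2
(7) want 1×MEM +2rd +0wr — FU → AL3|MU2|ME0|BR0|rd0|wr2

issued = [0, 1, 2]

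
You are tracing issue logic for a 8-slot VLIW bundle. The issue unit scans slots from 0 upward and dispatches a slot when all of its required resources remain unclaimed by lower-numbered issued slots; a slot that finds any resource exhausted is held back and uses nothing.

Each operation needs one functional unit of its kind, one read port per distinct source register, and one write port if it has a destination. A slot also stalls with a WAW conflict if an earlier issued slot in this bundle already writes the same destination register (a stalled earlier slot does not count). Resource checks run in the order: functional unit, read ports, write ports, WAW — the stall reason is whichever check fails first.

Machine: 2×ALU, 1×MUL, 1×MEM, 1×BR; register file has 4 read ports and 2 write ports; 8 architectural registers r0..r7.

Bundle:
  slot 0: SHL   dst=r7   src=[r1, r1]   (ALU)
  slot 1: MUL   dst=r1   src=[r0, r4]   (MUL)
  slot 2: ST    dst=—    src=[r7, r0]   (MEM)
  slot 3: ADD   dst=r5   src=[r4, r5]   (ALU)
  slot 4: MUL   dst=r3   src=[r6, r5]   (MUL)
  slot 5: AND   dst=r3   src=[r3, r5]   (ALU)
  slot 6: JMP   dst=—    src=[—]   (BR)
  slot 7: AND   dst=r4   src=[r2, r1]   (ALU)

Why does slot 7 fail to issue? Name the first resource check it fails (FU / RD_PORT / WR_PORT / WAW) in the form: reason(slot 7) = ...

reason(slot 7) = RD_PORT

  0. ALU→r7 ⇒ go  {1A/1Mu/1Ld/1B | 3r 1w}
  1. MUL→r1 ⇒ go  {1A/0Mu/1Ld/1B | 1r 0w}
  2. MEM ⇒ no(RD_PORT)  {1A/0Mu/1Ld/1B | 1r 0w}
  3. ALU→r5 ⇒ no(RD_PORT)  {1A/0Mu/1Ld/1B | 1r 0w}
  4. MUL→r3 ⇒ no(FU)  {1A/0Mu/1Ld/1B | 1r 0w}
  5. ALU→r3 ⇒ no(RD_PORT)  {1A/0Mu/1Ld/1B | 1r 0w}
  6. BR ⇒ go  {1A/0Mu/1Ld/0B | 1r 0w}
  7. ALU→r4 ⇒ no(RD_PORT)  {1A/0Mu/1Ld/0B | 1r 0w}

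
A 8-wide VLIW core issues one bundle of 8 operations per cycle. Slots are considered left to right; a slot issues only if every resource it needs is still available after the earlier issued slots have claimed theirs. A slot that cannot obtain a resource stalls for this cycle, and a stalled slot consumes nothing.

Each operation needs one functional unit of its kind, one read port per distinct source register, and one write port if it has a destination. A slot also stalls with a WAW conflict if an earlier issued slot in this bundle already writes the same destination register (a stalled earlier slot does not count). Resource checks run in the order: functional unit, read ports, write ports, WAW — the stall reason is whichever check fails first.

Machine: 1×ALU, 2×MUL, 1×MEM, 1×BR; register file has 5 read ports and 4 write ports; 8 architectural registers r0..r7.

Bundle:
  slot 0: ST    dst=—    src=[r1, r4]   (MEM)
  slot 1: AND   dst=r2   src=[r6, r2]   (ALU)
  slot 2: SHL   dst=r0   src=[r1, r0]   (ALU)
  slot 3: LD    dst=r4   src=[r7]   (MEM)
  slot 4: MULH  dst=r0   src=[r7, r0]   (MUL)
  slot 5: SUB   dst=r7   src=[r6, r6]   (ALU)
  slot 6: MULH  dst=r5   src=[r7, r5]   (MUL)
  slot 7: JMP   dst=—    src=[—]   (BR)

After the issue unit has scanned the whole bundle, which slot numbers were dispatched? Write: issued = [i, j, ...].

(0) want 1×MEM +2rd +0wr — yes → AL1|MU2|ME0|BR1|rd3|wr4
(1) want 1×ALU +2rd +1wr — yes → AL0|MU2|ME0|BR1|rd1|wr3
(2) want 1×ALU +2rd +1wr — FU → AL0|MU2|ME0|BR1|rd1|wr3
(3) want 1×MEM +1rd +1wr — FU → AL0|MU2|ME0|BR1|rd1|wr3
(4) want 1×MUL +2rd +1wr — RD_PORT → AL0|MU2|ME0|BR1|rd1|wr3
(5) want 1×ALU +1rd +1wr — FU → AL0|MU2|ME0|BR1|rd1|wr3
(6) want 1×MUL +2rd +1wr — RD_PORT → AL0|MU2|ME0|BR1|rd1|wr3
(7) want 1×BR +0rd +0wr — yes → AL0|MU2|ME0|BR0|rd1|wr3

issued = [0, 1, 7]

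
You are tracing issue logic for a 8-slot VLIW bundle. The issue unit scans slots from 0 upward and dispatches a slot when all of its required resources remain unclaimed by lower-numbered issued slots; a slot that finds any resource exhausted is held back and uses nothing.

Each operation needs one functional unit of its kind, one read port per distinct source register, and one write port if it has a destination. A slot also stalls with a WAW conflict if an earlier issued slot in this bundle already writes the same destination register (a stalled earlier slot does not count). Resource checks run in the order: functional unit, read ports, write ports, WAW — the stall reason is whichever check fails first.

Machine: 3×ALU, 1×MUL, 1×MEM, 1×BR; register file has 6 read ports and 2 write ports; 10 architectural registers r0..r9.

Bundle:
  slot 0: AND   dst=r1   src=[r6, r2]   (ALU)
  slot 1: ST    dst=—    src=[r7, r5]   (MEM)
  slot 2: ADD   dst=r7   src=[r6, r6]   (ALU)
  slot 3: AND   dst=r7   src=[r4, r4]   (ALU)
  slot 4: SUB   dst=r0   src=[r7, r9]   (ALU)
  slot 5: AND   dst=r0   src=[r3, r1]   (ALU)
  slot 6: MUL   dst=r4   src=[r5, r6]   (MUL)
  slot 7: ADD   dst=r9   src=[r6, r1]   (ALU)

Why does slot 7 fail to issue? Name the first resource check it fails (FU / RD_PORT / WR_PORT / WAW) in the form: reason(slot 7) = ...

reason(slot 7) = RD_PORT

slot 0 (ALU): ISSUE — free A2,Mu1,Ld1,B1 rp4 wp1
slot 1 (MEM): ISSUE — free A2,Mu1,Ld0,B1 rp2 wp1
slot 2 (ALU): ISSUE — free A1,Mu1,Ld0,B1 rp1 wp0
slot 3 (ALU): stall WR_PORT — free A1,Mu1,Ld0,B1 rp1 wp0
slot 4 (ALU): stall RD_PORT — free A1,Mu1,Ld0,B1 rp1 wp0
slot 5 (ALU): stall RD_PORT — free A1,Mu1,Ld0,B1 rp1 wp0
slot 6 (MUL): stall RD_PORT — free A1,Mu1,Ld0,B1 rp1 wp0
slot 7 (ALU): stall RD_PORT — free A1,Mu1,Ld0,B1 rp1 wp0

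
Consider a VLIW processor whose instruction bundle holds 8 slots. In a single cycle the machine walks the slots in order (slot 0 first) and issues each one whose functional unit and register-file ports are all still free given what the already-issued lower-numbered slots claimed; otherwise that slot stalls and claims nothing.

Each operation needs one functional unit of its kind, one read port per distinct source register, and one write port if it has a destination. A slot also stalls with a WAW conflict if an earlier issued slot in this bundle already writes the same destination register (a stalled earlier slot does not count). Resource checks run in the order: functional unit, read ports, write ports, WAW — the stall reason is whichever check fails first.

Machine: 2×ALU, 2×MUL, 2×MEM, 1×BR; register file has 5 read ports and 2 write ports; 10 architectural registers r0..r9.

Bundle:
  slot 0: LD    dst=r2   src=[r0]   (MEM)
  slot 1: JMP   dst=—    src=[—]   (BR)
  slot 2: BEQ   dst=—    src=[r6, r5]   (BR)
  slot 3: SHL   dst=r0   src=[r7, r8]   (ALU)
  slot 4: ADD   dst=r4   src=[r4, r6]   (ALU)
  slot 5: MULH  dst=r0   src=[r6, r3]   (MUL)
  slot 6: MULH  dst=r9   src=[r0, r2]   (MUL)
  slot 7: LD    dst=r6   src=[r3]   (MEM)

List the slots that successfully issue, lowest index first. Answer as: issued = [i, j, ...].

[0] MEM needs rd=1 wr=1: ok; after: ALU=2 MUL=2 MEM=1 BR=1, R=4, W=1
[1] BR needs rd=0 wr=0: ok; after: ALU=2 MUL=2 MEM=1 BR=0, R=4, W=1
[2] BR needs rd=2 wr=0: FU; after: ALU=2 MUL=2 MEM=1 BR=0, R=4, W=1
[3] ALU needs rd=2 wr=1: ok; after: ALU=1 MUL=2 MEM=1 BR=0, R=2, W=0
[4] ALU needs rd=2 wr=1: WR_PORT; after: ALU=1 MUL=2 MEM=1 BR=0, R=2, W=0
[5] MUL needs rd=2 wr=1: WR_PORT; after: ALU=1 MUL=2 MEM=1 BR=0, R=2, W=0
[6] MUL needs rd=2 wr=1: WR_PORT; after: ALU=1 MUL=2 MEM=1 BR=0, R=2, W=0
[7] MEM needs rd=1 wr=1: WR_PORT; after: ALU=1 MUL=2 MEM=1 BR=0, R=2, W=0

issued = [0, 1, 3]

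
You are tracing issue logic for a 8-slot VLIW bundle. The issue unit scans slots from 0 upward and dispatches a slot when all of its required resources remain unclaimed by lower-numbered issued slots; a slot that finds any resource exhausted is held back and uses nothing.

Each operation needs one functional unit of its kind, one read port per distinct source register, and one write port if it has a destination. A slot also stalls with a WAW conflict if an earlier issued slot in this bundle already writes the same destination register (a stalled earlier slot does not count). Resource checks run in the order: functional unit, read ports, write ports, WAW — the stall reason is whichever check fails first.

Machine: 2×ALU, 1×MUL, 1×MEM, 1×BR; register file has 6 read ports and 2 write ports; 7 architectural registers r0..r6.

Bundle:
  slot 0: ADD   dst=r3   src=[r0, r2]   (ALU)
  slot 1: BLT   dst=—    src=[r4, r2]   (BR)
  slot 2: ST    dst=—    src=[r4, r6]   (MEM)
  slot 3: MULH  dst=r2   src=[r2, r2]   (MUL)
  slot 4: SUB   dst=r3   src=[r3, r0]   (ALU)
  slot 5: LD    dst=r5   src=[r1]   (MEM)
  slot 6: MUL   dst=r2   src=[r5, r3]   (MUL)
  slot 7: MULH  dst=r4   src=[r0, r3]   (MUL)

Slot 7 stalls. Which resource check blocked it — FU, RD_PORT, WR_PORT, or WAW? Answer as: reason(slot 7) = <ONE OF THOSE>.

reason(slot 7) = RD_PORT

(0) want 1×ALU +2rd +1wr — yes → AL1|MU1|ME1|BR1|rd4|wr1
(1) want 1×BR +2rd +0wr — yes → AL1|MU1|ME1|BR0|rd2|wr1
(2) want 1×MEM +2rd +0wr — yes → AL1|MU1|ME0|BR0|rd0|wr1
(3) want 1×MUL +1rd +1wr — RD_PORT → AL1|MU1|ME0|BR0|rd0|wr1
(4) want 1×ALU +2rd +1wr — RD_PORT → AL1|MU1|ME0|BR0|rd0|wr1
(5) want 1×MEM +1rd +1wr — FU → AL1|MU1|ME0|BR0|rd0|wr1
(6) want 1×MUL +2rd +1wr — RD_PORT → AL1|MU1|ME0|BR0|rd0|wr1
(7) want 1×MUL +2rd +1wr — RD_PORT → AL1|MU1|ME0|BR0|rd0|wr1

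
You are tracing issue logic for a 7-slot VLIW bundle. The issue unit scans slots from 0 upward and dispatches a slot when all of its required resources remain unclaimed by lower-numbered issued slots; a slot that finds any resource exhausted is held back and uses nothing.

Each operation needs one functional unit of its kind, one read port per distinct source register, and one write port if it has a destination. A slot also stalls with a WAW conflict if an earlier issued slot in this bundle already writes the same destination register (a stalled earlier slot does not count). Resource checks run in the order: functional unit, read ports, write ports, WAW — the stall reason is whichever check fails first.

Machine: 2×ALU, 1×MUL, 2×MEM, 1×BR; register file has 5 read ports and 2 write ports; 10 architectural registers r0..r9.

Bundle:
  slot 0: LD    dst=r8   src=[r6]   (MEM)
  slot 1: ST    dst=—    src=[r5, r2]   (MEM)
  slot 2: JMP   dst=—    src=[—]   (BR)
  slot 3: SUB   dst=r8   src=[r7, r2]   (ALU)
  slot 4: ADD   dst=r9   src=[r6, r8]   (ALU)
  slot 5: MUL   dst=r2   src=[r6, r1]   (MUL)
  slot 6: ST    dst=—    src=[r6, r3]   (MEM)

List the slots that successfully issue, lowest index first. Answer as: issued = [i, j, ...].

[0] MEM needs rd=1 wr=1: ok; after: ALU=2 MUL=1 MEM=1 BR=1, R=4, W=1
[1] MEM needs rd=2 wr=0: ok; after: ALU=2 MUL=1 MEM=0 BR=1, R=2, W=1
[2] BR needs rd=0 wr=0: ok; after: ALU=2 MUL=1 MEM=0 BR=0, R=2, W=1
[3] ALU needs rd=2 wr=1: WAW; after: ALU=2 MUL=1 MEM=0 BR=0, R=2, W=1
[4] ALU needs rd=2 wr=1: ok; after: ALU=1 MUL=1 MEM=0 BR=0, R=0, W=0
[5] MUL needs rd=2 wr=1: RD_PORT; after: ALU=1 MUL=1 MEM=0 BR=0, R=0, W=0
[6] MEM needs rd=2 wr=0: FU; after: ALU=1 MUL=1 MEM=0 BR=0, R=0, W=0

issued = [0, 1, 2, 4]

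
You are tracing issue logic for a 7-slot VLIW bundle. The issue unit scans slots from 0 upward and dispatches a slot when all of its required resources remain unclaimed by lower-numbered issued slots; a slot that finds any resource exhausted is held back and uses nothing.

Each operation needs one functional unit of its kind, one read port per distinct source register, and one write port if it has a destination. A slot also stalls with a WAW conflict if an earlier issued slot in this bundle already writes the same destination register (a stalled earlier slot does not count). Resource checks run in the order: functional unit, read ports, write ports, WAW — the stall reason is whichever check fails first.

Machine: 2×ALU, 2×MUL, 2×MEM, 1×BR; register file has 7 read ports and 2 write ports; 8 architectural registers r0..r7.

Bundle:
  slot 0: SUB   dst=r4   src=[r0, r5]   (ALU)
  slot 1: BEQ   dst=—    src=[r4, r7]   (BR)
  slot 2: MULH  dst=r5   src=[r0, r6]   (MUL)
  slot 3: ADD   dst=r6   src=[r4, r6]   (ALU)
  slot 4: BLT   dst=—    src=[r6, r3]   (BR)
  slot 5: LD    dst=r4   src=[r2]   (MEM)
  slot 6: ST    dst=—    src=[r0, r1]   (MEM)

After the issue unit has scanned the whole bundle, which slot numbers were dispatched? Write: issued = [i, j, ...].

issued = [0, 1, 2]

slot 0 (ALU): ISSUE — free A1,Mu2,Ld2,B1 rp5 wp1
slot 1 (BR): ISSUE — free A1,Mu2,Ld2,B0 rp3 wp1
slot 2 (MUL): ISSUE — free A1,Mu1,Ld2,B0 rp1 wp0
slot 3 (ALU): stall RD_PORT — free A1,Mu1,Ld2,B0 rp1 wp0
slot 4 (BR): stall FU — free A1,Mu1,Ld2,B0 rp1 wp0
slot 5 (MEM): stall WR_PORT — free A1,Mu1,Ld2,B0 rp1 wp0
slot 6 (MEM): stall RD_PORT — free A1,Mu1,Ld2,B0 rp1 wp0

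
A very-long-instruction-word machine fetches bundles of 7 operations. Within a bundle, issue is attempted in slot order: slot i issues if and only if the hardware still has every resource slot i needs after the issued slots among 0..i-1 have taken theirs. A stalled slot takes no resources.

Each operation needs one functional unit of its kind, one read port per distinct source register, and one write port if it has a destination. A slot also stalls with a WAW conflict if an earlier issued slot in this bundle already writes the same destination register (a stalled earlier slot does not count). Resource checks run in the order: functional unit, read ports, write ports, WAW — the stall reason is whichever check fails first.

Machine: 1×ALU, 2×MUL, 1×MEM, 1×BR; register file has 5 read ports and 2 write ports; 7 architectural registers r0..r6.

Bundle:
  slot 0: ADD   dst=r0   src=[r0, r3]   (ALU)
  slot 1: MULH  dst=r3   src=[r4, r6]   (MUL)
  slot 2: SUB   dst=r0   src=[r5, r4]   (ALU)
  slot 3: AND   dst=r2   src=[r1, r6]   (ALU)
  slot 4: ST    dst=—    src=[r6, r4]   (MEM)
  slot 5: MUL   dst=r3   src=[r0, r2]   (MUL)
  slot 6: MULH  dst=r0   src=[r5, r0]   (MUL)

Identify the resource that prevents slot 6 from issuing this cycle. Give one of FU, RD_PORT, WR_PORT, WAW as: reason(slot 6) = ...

(0) want 1×ALU +2rd +1wr — yes → AL0|MU2|ME1|BR1|rd3|wr1
(1) want 1×MUL +2rd +1wr — yes → AL0|MU1|ME1|BR1|rd1|wr0
(2) want 1×ALU +2rd +1wr — FU → AL0|MU1|ME1|BR1|rd1|wr0
(3) want 1×ALU +2rd +1wr — FU → AL0|MU1|ME1|BR1|rd1|wr0
(4) want 1×MEM +2rd +0wr — RD_PORT → AL0|MU1|ME1|BR1|rd1|wr0
(5) want 1×MUL +2rd +1wr — RD_PORT → AL0|MU1|ME1|BR1|rd1|wr0
(6) want 1×MUL +2rd +1wr — RD_PORT → AL0|MU1|ME1|BR1|rd1|wr0

reason(slot 6) = RD_PORT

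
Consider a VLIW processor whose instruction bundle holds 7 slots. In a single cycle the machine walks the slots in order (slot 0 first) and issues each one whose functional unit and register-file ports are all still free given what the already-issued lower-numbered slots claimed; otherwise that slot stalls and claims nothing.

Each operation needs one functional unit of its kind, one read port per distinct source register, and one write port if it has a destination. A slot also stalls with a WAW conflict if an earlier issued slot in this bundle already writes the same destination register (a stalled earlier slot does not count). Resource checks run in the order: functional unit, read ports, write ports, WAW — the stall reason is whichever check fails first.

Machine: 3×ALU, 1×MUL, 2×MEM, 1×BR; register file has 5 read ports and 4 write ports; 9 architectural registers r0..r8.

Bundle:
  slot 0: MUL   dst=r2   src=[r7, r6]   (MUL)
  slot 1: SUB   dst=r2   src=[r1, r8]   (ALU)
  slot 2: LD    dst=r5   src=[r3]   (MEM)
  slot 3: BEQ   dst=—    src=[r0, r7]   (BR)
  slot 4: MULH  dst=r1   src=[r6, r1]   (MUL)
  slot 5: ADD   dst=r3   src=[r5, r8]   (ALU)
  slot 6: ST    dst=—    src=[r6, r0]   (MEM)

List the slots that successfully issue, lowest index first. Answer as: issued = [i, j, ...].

#0 MUL src=r7,r6 dispatched  <A:3 Mu:0 Ld:2 B:1 rd:3 wr:3>
#1 ALU src=r1,r8 held:WAW  <A:3 Mu:0 Ld:2 B:1 rd:3 wr:3>
#2 MEM src=r3 dispatched  <A:3 Mu:0 Ld:1 B:1 rd:2 wr:2>
#3 BR src=r0,r7 dispatched  <A:3 Mu:0 Ld:1 B:0 rd:0 wr:2>
#4 MUL src=r6,r1 held:FU  <A:3 Mu:0 Ld:1 B:0 rd:0 wr:2>
#5 ALU src=r5,r8 held:RD_PORT  <A:3 Mu:0 Ld:1 B:0 rd:0 wr:2>
#6 MEM src=r6,r0 held:RD_PORT  <A:3 Mu:0 Ld:1 B:0 rd:0 wr:2>

issued = [0, 2, 3]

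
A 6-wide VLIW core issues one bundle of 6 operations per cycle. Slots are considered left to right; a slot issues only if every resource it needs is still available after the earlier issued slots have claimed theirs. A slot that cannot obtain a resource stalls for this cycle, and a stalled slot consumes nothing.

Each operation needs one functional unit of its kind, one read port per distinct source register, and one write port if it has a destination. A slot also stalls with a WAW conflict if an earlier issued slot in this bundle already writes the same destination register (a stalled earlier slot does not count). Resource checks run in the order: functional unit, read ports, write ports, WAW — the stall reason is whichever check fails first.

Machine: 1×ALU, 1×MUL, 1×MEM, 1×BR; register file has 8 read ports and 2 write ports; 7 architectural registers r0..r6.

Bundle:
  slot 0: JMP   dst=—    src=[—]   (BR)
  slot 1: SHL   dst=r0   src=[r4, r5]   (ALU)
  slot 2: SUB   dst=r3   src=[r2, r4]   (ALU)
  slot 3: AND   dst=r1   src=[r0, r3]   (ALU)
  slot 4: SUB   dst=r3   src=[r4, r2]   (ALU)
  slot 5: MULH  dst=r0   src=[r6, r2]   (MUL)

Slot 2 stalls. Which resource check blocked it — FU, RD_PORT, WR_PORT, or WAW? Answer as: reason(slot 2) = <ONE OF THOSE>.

#0 BR src=- dispatched  <A:1 Mu:1 Ld:1 B:0 rd:8 wr:2>
#1 ALU src=r4,r5 dispatched  <A:0 Mu:1 Ld:1 B:0 rd:6 wr:1>
#2 ALU src=r2,r4 held:FU  <A:0 Mu:1 Ld:1 B:0 rd:6 wr:1>
#3 ALU src=r0,r3 held:FU  <A:0 Mu:1 Ld:1 B:0 rd:6 wr:1>
#4 ALU src=r4,r2 held:FU  <A:0 Mu:1 Ld:1 B:0 rd:6 wr:1>
#5 MUL src=r6,r2 held:WAW  <A:0 Mu:1 Ld:1 B:0 rd:6 wr:1>

reason(slot 2) = FU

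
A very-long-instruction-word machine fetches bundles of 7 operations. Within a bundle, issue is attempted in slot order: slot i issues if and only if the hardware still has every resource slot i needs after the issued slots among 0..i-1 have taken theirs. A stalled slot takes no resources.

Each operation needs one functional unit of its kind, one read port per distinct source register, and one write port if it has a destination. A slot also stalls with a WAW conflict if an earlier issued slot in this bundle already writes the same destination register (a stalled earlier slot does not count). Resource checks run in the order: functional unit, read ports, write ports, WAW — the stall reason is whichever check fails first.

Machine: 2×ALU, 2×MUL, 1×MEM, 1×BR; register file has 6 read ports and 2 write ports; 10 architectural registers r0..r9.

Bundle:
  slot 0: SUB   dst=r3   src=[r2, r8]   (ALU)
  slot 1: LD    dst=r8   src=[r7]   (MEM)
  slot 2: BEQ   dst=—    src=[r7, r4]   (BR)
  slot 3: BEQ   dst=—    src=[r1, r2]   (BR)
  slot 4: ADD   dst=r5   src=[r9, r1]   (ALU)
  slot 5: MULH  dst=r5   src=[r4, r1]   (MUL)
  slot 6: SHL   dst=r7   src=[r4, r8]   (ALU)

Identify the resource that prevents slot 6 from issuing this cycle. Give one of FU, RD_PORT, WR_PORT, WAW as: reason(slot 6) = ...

reason(slot 6) = RD_PORT

#0 ALU src=r2,r8 dispatched  <A:1 Mu:2 Ld:1 B:1 rd:4 wr:1>
#1 MEM src=r7 dispatched  <A:1 Mu:2 Ld:0 B:1 rd:3 wr:0>
#2 BR src=r7,r4 dispatched  <A:1 Mu:2 Ld:0 B:0 rd:1 wr:0>
#3 BR src=r1,r2 held:FU  <A:1 Mu:2 Ld:0 B:0 rd:1 wr:0>
#4 ALU src=r9,r1 held:RD_PORT  <A:1 Mu:2 Ld:0 B:0 rd:1 wr:0>
#5 MUL src=r4,r1 held:RD_PORT  <A:1 Mu:2 Ld:0 B:0 rd:1 wr:0>
#6 ALU src=r4,r8 held:RD_PORT  <A:1 Mu:2 Ld:0 B:0 rd:1 wr:0>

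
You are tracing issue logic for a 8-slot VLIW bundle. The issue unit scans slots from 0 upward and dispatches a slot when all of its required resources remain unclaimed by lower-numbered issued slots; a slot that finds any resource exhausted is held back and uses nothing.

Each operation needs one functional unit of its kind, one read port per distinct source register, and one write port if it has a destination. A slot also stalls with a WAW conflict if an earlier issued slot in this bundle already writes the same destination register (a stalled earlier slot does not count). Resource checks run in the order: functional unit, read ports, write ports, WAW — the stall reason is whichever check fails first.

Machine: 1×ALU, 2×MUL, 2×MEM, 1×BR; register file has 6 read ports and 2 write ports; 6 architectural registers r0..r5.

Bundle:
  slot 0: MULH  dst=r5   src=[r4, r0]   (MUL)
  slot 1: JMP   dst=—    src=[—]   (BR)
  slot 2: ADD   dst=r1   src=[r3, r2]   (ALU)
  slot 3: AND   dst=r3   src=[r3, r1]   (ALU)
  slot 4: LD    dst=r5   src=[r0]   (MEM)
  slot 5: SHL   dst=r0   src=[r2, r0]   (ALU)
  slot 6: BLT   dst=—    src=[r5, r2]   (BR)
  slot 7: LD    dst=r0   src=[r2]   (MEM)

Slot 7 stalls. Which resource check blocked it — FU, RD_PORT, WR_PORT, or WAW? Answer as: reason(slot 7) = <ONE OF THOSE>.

[0] MUL needs rd=2 wr=1: ok; after: ALU=1 MUL=1 MEM=2 BR=1, R=4, W=1
[1] BR needs rd=0 wr=0: ok; after: ALU=1 MUL=1 MEM=2 BR=0, R=4, W=1
[2] ALU needs rd=2 wr=1: ok; after: ALU=0 MUL=1 MEM=2 BR=0, R=2, W=0
[3] ALU needs rd=2 wr=1: FU; after: ALU=0 MUL=1 MEM=2 BR=0, R=2, W=0
[4] MEM needs rd=1 wr=1: WR_PORT; after: ALU=0 MUL=1 MEM=2 BR=0, R=2, W=0
[5] ALU needs rd=2 wr=1: FU; after: ALU=0 MUL=1 MEM=2 BR=0, R=2, W=0
[6] BR needs rd=2 wr=0: FU; after: ALU=0 MUL=1 MEM=2 BR=0, R=2, W=0
[7] MEM needs rd=1 wr=1: WR_PORT; after: ALU=0 MUL=1 MEM=2 BR=0, R=2, W=0

reason(slot 7) = WR_PORT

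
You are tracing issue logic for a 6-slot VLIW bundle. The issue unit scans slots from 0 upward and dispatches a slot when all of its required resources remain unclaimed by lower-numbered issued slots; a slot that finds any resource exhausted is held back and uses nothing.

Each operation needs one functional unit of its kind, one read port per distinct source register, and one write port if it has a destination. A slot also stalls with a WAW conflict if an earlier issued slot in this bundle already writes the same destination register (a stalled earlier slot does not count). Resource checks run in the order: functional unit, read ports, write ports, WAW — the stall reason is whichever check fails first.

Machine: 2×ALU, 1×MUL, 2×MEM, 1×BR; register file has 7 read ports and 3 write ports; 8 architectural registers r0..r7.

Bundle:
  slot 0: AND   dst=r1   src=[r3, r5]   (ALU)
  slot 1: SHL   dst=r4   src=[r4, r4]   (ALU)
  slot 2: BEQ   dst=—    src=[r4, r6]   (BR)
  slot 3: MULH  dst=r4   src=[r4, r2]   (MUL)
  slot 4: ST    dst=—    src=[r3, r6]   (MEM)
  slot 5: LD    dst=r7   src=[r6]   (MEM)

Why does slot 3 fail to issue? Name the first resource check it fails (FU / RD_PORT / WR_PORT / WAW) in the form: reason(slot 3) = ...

reason(slot 3) = WAW

  0. ALU→r1 ⇒ go  {1A/1Mu/2Ld/1B | 5r 2w}
  1. ALU→r4 ⇒ go  {0A/1Mu/2Ld/1B | 4r 1w}
  2. BR ⇒ go  {0A/1Mu/2Ld/0B | 2r 1w}
  3. MUL→r4 ⇒ no(WAW)  {0A/1Mu/2Ld/0B | 2r 1w}
  4. MEM ⇒ go  {0A/1Mu/1Ld/0B | 0r 1w}
  5. MEM→r7 ⇒ no(RD_PORT)  {0A/1Mu/1Ld/0B | 0r 1w}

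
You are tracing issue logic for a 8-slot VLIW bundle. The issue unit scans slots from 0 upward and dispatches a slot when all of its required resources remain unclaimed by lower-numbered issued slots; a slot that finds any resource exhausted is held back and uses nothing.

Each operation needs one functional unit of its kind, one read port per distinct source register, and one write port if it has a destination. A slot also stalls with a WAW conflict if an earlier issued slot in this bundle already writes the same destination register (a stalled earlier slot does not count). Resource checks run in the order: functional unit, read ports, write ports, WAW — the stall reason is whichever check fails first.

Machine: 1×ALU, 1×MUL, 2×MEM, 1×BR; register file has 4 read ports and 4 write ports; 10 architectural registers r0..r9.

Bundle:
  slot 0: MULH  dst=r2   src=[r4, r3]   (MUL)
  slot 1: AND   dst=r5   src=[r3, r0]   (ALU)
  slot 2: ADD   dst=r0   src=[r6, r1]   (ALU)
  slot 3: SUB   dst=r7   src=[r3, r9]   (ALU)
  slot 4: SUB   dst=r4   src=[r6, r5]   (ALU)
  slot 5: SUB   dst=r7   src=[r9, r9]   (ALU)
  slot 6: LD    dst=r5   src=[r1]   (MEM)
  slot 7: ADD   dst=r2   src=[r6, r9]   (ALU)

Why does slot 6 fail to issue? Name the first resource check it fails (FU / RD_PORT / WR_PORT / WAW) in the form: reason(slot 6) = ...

reason(slot 6) = RD_PORT

[0] MUL needs rd=2 wr=1: ok; after: ALU=1 MUL=0 MEM=2 BR=1, R=2, W=3
[1] ALU needs rd=2 wr=1: ok; after: ALU=0 MUL=0 MEM=2 BR=1, R=0, W=2
[2] ALU needs rd=2 wr=1: FU; after: ALU=0 MUL=0 MEM=2 BR=1, R=0, W=2
[3] ALU needs rd=2 wr=1: FU; after: ALU=0 MUL=0 MEM=2 BR=1, R=0, W=2
[4] ALU needs rd=2 wr=1: FU; after: ALU=0 MUL=0 MEM=2 BR=1, R=0, W=2
[5] ALU needs rd=1 wr=1: FU; after: ALU=0 MUL=0 MEM=2 BR=1, R=0, W=2
[6] MEM needs rd=1 wr=1: RD_PORT; after: ALU=0 MUL=0 MEM=2 BR=1, R=0, W=2
[7] ALU needs rd=2 wr=1: FU; after: ALU=0 MUL=0 MEM=2 BR=1, R=0, W=2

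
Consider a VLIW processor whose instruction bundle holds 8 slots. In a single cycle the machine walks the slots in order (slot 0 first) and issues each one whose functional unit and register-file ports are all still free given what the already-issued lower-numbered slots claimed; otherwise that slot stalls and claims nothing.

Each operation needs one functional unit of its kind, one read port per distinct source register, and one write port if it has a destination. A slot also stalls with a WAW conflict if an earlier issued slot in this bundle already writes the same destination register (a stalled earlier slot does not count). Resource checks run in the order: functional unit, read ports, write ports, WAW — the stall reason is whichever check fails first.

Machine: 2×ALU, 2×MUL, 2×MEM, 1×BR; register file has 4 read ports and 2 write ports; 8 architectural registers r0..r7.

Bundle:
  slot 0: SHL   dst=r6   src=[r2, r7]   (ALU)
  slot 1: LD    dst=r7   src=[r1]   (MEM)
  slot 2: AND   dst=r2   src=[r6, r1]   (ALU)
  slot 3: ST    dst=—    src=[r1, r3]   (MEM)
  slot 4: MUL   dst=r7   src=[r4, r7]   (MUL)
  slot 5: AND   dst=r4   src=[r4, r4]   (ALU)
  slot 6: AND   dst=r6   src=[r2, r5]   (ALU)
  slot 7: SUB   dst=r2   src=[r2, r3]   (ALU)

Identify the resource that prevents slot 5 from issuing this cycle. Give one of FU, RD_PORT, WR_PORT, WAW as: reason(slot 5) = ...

reason(slot 5) = WR_PORT

slot 0 (ALU): ISSUE — free A1,Mu2,Ld2,B1 rp2 wp1
slot 1 (MEM): ISSUE — free A1,Mu2,Ld1,B1 rp1 wp0
slot 2 (ALU): stall RD_PORT — free A1,Mu2,Ld1,B1 rp1 wp0
slot 3 (MEM): stall RD_PORT — free A1,Mu2,Ld1,B1 rp1 wp0
slot 4 (MUL): stall RD_PORT — free A1,Mu2,Ld1,B1 rp1 wp0
slot 5 (ALU): stall WR_PORT — free A1,Mu2,Ld1,B1 rp1 wp0
slot 6 (ALU): stall RD_PORT — free A1,Mu2,Ld1,B1 rp1 wp0
slot 7 (ALU): stall RD_PORT — free A1,Mu2,Ld1,B1 rp1 wp0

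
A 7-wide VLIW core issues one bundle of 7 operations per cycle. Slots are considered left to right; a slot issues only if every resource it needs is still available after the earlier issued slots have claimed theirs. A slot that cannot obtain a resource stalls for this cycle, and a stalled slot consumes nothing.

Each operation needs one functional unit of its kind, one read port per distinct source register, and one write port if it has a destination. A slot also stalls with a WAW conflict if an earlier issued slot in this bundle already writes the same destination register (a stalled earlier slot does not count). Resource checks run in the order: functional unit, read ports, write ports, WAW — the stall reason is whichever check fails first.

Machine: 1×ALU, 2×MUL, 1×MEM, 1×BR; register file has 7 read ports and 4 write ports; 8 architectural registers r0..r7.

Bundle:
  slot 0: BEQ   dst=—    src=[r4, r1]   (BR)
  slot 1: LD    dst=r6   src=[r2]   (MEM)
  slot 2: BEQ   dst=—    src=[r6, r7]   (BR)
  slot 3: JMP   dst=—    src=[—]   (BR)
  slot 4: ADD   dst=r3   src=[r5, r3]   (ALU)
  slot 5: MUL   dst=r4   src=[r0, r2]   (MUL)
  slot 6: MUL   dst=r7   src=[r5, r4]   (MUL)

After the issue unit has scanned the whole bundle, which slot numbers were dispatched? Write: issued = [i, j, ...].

[0] BR needs rd=2 wr=0: ok; after: ALU=1 MUL=2 MEM=1 BR=0, R=5, W=4
[1] MEM needs rd=1 wr=1: ok; after: ALU=1 MUL=2 MEM=0 BR=0, R=4, W=3
[2] BR needs rd=2 wr=0: FU; after: ALU=1 MUL=2 MEM=0 BR=0, R=4, W=3
[3] BR needs rd=0 wr=0: FU; after: ALU=1 MUL=2 MEM=0 BR=0, R=4, W=3
[4] ALU needs rd=2 wr=1: ok; after: ALU=0 MUL=2 MEM=0 BR=0, R=2, W=2
[5] MUL needs rd=2 wr=1: ok; after: ALU=0 MUL=1 MEM=0 BR=0, R=0, W=1
[6] MUL needs rd=2 wr=1: RD_PORT; after: ALU=0 MUL=1 MEM=0 BR=0, R=0, W=1

issued = [0, 1, 4, 5]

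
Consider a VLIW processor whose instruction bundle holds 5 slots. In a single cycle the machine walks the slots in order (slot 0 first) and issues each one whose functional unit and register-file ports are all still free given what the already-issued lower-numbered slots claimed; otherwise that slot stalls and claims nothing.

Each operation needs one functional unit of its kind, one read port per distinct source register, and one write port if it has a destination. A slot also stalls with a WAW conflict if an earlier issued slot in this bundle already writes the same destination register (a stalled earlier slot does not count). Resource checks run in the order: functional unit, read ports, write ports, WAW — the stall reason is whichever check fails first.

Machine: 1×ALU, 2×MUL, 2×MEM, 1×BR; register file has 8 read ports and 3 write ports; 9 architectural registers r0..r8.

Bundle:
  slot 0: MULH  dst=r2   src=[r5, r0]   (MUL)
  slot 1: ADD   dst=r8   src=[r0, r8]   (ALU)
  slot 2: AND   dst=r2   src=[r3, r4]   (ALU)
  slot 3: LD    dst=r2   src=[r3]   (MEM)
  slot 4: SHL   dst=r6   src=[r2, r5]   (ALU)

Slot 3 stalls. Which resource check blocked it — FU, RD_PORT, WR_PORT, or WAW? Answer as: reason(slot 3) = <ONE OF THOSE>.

(0) want 1×MUL +2rd +1wr — yes → AL1|MU1|ME2|BR1|rd6|wr2
(1) want 1×ALU +2rd +1wr — yes → AL0|MU1|ME2|BR1|rd4|wr1
(2) want 1×ALU +2rd +1wr — FU → AL0|MU1|ME2|BR1|rd4|wr1
(3) want 1×MEM +1rd +1wr — WAW → AL0|MU1|ME2|BR1|rd4|wr1
(4) want 1×ALU +2rd +1wr — FU → AL0|MU1|ME2|BR1|rd4|wr1

reason(slot 3) = WAW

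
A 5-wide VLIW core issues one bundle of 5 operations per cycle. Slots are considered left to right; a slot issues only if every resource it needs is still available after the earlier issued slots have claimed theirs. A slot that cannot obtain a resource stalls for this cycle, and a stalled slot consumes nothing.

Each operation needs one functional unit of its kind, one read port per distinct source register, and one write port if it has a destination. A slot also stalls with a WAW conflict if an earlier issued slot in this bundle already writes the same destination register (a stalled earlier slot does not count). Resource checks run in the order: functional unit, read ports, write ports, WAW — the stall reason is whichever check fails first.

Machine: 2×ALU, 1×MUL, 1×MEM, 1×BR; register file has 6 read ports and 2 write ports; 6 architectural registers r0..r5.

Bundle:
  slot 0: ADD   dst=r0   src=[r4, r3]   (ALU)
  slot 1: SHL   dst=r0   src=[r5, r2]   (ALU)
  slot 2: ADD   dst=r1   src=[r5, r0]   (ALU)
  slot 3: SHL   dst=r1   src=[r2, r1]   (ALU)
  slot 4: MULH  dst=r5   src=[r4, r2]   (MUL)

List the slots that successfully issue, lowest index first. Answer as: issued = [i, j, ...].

  0. ALU→r0 ⇒ go  {1A/1Mu/1Ld/1B | 4r 1w}
  1. ALU→r0 ⇒ no(WAW)  {1A/1Mu/1Ld/1B | 4r 1w}
  2. ALU→r1 ⇒ go  {0A/1Mu/1Ld/1B | 2r 0w}
  3. ALU→r1 ⇒ no(FU)  {0A/1Mu/1Ld/1B | 2r 0w}
  4. MUL→r5 ⇒ no(WR_PORT)  {0A/1Mu/1Ld/1B | 2r 0w}

issued = [0, 2]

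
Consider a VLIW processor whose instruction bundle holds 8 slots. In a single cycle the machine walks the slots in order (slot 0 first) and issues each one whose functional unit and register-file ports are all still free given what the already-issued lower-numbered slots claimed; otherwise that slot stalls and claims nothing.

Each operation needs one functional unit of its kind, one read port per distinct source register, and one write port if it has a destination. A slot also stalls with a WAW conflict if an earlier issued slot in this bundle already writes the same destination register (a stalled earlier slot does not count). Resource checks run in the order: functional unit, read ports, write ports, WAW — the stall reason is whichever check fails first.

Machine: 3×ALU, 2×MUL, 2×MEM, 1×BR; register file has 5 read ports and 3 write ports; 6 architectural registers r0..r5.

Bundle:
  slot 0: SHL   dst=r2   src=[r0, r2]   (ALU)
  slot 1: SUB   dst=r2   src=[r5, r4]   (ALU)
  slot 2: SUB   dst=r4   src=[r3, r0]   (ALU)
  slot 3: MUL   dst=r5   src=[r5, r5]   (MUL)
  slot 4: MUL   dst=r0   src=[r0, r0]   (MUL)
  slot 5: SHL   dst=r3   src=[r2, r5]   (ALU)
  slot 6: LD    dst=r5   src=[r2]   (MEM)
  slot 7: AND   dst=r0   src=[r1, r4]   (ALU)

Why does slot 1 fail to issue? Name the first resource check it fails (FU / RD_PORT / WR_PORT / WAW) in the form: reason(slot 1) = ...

reason(slot 1) = WAW

[0] ALU needs rd=2 wr=1: ok; after: ALU=2 MUL=2 MEM=2 BR=1, R=3, W=2
[1] ALU needs rd=2 wr=1: WAW; after: ALU=2 MUL=2 MEM=2 BR=1, R=3, W=2
[2] ALU needs rd=2 wr=1: ok; after: ALU=1 MUL=2 MEM=2 BR=1, R=1, W=1
[3] MUL needs rd=1 wr=1: ok; after: ALU=1 MUL=1 MEM=2 BR=1, R=0, W=0
[4] MUL needs rd=1 wr=1: RD_PORT; after: ALU=1 MUL=1 MEM=2 BR=1, R=0, W=0
[5] ALU needs rd=2 wr=1: RD_PORT; after: ALU=1 MUL=1 MEM=2 BR=1, R=0, W=0
[6] MEM needs rd=1 wr=1: RD_PORT; after: ALU=1 MUL=1 MEM=2 BR=1, R=0, W=0
[7] ALU needs rd=2 wr=1: RD_PORT; after: ALU=1 MUL=1 MEM=2 BR=1, R=0, W=0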